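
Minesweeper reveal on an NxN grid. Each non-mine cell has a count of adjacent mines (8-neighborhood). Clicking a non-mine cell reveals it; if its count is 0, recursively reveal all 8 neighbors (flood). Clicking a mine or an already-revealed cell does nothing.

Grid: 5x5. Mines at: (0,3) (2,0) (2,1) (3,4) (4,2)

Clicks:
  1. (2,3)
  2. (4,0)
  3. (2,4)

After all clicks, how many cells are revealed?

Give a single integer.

Answer: 6

Derivation:
Click 1 (2,3) count=1: revealed 1 new [(2,3)] -> total=1
Click 2 (4,0) count=0: revealed 4 new [(3,0) (3,1) (4,0) (4,1)] -> total=5
Click 3 (2,4) count=1: revealed 1 new [(2,4)] -> total=6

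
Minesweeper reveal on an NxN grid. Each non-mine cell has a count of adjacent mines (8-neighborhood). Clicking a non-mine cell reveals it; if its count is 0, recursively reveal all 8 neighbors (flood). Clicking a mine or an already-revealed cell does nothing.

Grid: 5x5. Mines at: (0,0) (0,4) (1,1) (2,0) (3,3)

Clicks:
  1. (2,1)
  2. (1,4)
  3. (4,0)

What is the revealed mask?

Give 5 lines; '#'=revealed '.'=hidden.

Answer: .....
....#
.#...
###..
###..

Derivation:
Click 1 (2,1) count=2: revealed 1 new [(2,1)] -> total=1
Click 2 (1,4) count=1: revealed 1 new [(1,4)] -> total=2
Click 3 (4,0) count=0: revealed 6 new [(3,0) (3,1) (3,2) (4,0) (4,1) (4,2)] -> total=8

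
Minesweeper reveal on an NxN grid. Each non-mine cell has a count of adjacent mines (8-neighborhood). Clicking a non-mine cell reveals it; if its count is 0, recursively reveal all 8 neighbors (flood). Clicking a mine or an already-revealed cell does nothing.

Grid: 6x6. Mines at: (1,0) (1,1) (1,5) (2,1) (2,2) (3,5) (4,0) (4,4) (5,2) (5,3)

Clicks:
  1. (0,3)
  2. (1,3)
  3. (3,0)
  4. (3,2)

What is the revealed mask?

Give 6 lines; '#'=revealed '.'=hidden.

Click 1 (0,3) count=0: revealed 6 new [(0,2) (0,3) (0,4) (1,2) (1,3) (1,4)] -> total=6
Click 2 (1,3) count=1: revealed 0 new [(none)] -> total=6
Click 3 (3,0) count=2: revealed 1 new [(3,0)] -> total=7
Click 4 (3,2) count=2: revealed 1 new [(3,2)] -> total=8

Answer: ..###.
..###.
......
#.#...
......
......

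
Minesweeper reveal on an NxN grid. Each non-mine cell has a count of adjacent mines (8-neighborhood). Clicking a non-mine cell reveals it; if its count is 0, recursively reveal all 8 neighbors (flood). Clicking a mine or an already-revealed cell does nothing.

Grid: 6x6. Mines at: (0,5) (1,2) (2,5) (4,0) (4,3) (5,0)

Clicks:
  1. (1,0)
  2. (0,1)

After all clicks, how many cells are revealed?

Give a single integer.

Click 1 (1,0) count=0: revealed 8 new [(0,0) (0,1) (1,0) (1,1) (2,0) (2,1) (3,0) (3,1)] -> total=8
Click 2 (0,1) count=1: revealed 0 new [(none)] -> total=8

Answer: 8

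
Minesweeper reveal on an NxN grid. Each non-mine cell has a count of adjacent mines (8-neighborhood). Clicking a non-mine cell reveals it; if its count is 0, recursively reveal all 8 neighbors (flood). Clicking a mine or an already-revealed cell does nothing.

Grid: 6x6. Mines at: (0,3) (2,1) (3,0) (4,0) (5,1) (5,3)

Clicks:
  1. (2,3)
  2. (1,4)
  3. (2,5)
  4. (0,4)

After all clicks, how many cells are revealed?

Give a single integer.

Click 1 (2,3) count=0: revealed 20 new [(0,4) (0,5) (1,2) (1,3) (1,4) (1,5) (2,2) (2,3) (2,4) (2,5) (3,2) (3,3) (3,4) (3,5) (4,2) (4,3) (4,4) (4,5) (5,4) (5,5)] -> total=20
Click 2 (1,4) count=1: revealed 0 new [(none)] -> total=20
Click 3 (2,5) count=0: revealed 0 new [(none)] -> total=20
Click 4 (0,4) count=1: revealed 0 new [(none)] -> total=20

Answer: 20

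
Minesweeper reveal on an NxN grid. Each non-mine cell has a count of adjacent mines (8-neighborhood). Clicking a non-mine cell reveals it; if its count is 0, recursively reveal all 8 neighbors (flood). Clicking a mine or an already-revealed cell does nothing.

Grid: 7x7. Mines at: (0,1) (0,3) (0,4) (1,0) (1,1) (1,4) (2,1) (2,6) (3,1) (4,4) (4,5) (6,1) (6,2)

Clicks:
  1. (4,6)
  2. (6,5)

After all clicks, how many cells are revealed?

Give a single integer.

Click 1 (4,6) count=1: revealed 1 new [(4,6)] -> total=1
Click 2 (6,5) count=0: revealed 8 new [(5,3) (5,4) (5,5) (5,6) (6,3) (6,4) (6,5) (6,6)] -> total=9

Answer: 9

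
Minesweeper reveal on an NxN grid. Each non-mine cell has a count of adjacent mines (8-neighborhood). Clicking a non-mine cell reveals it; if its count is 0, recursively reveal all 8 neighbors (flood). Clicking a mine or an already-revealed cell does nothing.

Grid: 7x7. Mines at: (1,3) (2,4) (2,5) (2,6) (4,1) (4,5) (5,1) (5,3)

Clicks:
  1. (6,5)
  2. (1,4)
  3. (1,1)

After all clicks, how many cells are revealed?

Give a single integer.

Click 1 (6,5) count=0: revealed 6 new [(5,4) (5,5) (5,6) (6,4) (6,5) (6,6)] -> total=6
Click 2 (1,4) count=3: revealed 1 new [(1,4)] -> total=7
Click 3 (1,1) count=0: revealed 12 new [(0,0) (0,1) (0,2) (1,0) (1,1) (1,2) (2,0) (2,1) (2,2) (3,0) (3,1) (3,2)] -> total=19

Answer: 19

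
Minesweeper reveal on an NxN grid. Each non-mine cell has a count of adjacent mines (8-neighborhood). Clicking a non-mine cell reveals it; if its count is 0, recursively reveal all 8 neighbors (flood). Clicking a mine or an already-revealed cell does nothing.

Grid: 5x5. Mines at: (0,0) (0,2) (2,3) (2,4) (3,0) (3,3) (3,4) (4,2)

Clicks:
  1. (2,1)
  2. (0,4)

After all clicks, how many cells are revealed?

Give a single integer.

Click 1 (2,1) count=1: revealed 1 new [(2,1)] -> total=1
Click 2 (0,4) count=0: revealed 4 new [(0,3) (0,4) (1,3) (1,4)] -> total=5

Answer: 5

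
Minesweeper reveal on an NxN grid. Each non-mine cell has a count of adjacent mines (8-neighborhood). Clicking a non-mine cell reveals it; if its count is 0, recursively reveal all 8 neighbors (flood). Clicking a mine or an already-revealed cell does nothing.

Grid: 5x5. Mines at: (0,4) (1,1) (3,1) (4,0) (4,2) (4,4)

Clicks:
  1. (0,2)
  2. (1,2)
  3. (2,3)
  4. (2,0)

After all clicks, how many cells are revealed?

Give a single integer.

Answer: 11

Derivation:
Click 1 (0,2) count=1: revealed 1 new [(0,2)] -> total=1
Click 2 (1,2) count=1: revealed 1 new [(1,2)] -> total=2
Click 3 (2,3) count=0: revealed 8 new [(1,3) (1,4) (2,2) (2,3) (2,4) (3,2) (3,3) (3,4)] -> total=10
Click 4 (2,0) count=2: revealed 1 new [(2,0)] -> total=11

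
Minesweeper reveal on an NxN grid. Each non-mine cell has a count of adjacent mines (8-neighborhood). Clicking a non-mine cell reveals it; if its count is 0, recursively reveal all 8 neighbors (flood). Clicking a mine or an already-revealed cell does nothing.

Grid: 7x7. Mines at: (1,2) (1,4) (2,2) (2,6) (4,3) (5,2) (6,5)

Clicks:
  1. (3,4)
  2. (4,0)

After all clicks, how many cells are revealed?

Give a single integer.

Click 1 (3,4) count=1: revealed 1 new [(3,4)] -> total=1
Click 2 (4,0) count=0: revealed 14 new [(0,0) (0,1) (1,0) (1,1) (2,0) (2,1) (3,0) (3,1) (4,0) (4,1) (5,0) (5,1) (6,0) (6,1)] -> total=15

Answer: 15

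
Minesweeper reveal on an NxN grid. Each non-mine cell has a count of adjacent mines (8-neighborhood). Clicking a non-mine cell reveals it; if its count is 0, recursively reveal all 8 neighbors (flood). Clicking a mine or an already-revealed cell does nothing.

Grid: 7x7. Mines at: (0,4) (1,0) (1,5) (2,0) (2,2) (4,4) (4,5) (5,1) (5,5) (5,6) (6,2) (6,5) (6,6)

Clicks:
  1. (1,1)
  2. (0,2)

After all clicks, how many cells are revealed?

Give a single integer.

Answer: 6

Derivation:
Click 1 (1,1) count=3: revealed 1 new [(1,1)] -> total=1
Click 2 (0,2) count=0: revealed 5 new [(0,1) (0,2) (0,3) (1,2) (1,3)] -> total=6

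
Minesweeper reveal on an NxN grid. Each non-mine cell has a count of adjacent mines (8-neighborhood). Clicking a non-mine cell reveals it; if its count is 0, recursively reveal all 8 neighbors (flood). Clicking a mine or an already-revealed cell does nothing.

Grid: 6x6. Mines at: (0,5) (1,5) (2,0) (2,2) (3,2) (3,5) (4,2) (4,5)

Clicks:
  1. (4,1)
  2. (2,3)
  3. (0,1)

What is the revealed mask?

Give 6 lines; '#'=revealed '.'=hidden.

Click 1 (4,1) count=2: revealed 1 new [(4,1)] -> total=1
Click 2 (2,3) count=2: revealed 1 new [(2,3)] -> total=2
Click 3 (0,1) count=0: revealed 10 new [(0,0) (0,1) (0,2) (0,3) (0,4) (1,0) (1,1) (1,2) (1,3) (1,4)] -> total=12

Answer: #####.
#####.
...#..
......
.#....
......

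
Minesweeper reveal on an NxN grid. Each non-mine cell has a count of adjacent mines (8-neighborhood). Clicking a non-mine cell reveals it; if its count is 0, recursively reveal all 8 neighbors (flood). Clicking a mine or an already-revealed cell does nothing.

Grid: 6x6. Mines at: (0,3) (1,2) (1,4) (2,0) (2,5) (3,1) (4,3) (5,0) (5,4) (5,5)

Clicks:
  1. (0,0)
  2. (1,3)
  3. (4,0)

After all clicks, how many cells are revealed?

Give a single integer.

Click 1 (0,0) count=0: revealed 4 new [(0,0) (0,1) (1,0) (1,1)] -> total=4
Click 2 (1,3) count=3: revealed 1 new [(1,3)] -> total=5
Click 3 (4,0) count=2: revealed 1 new [(4,0)] -> total=6

Answer: 6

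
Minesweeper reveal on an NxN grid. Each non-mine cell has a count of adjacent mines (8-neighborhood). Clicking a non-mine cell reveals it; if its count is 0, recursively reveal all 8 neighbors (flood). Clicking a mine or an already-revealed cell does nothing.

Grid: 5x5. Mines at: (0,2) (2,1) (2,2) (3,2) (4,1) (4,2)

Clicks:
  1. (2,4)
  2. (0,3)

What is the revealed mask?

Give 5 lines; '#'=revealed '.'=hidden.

Answer: ...##
...##
...##
...##
...##

Derivation:
Click 1 (2,4) count=0: revealed 10 new [(0,3) (0,4) (1,3) (1,4) (2,3) (2,4) (3,3) (3,4) (4,3) (4,4)] -> total=10
Click 2 (0,3) count=1: revealed 0 new [(none)] -> total=10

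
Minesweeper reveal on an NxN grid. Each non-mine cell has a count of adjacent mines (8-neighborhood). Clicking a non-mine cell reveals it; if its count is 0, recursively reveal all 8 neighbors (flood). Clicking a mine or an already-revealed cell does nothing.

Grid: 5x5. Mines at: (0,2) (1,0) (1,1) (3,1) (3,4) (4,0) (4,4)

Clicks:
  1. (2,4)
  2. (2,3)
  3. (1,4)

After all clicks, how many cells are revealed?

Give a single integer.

Click 1 (2,4) count=1: revealed 1 new [(2,4)] -> total=1
Click 2 (2,3) count=1: revealed 1 new [(2,3)] -> total=2
Click 3 (1,4) count=0: revealed 4 new [(0,3) (0,4) (1,3) (1,4)] -> total=6

Answer: 6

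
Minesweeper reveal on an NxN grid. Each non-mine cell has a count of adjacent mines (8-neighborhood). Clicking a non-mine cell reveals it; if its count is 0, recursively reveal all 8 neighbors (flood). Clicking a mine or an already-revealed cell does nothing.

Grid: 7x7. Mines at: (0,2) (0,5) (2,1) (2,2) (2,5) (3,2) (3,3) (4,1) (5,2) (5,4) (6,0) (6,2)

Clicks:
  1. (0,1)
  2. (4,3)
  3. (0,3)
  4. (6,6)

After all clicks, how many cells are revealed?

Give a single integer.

Answer: 11

Derivation:
Click 1 (0,1) count=1: revealed 1 new [(0,1)] -> total=1
Click 2 (4,3) count=4: revealed 1 new [(4,3)] -> total=2
Click 3 (0,3) count=1: revealed 1 new [(0,3)] -> total=3
Click 4 (6,6) count=0: revealed 8 new [(3,5) (3,6) (4,5) (4,6) (5,5) (5,6) (6,5) (6,6)] -> total=11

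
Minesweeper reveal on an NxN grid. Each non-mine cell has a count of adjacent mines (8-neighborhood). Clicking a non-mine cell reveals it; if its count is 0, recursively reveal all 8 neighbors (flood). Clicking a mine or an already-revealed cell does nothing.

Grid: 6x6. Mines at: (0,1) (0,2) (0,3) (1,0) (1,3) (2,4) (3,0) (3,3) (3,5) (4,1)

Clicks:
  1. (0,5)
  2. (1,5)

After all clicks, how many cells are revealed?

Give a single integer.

Answer: 4

Derivation:
Click 1 (0,5) count=0: revealed 4 new [(0,4) (0,5) (1,4) (1,5)] -> total=4
Click 2 (1,5) count=1: revealed 0 new [(none)] -> total=4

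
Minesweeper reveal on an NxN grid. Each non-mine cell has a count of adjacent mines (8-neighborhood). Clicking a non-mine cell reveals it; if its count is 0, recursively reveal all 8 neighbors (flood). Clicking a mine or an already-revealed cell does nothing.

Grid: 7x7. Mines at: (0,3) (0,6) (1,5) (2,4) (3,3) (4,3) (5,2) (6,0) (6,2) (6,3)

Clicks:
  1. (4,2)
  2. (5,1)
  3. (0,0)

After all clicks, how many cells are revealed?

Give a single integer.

Click 1 (4,2) count=3: revealed 1 new [(4,2)] -> total=1
Click 2 (5,1) count=3: revealed 1 new [(5,1)] -> total=2
Click 3 (0,0) count=0: revealed 15 new [(0,0) (0,1) (0,2) (1,0) (1,1) (1,2) (2,0) (2,1) (2,2) (3,0) (3,1) (3,2) (4,0) (4,1) (5,0)] -> total=17

Answer: 17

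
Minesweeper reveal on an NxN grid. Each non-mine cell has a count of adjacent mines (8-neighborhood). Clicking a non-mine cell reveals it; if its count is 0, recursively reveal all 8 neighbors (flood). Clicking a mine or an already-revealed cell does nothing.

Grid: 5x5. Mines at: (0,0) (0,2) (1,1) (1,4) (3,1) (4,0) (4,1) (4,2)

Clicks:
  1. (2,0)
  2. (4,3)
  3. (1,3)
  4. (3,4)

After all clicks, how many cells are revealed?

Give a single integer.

Click 1 (2,0) count=2: revealed 1 new [(2,0)] -> total=1
Click 2 (4,3) count=1: revealed 1 new [(4,3)] -> total=2
Click 3 (1,3) count=2: revealed 1 new [(1,3)] -> total=3
Click 4 (3,4) count=0: revealed 5 new [(2,3) (2,4) (3,3) (3,4) (4,4)] -> total=8

Answer: 8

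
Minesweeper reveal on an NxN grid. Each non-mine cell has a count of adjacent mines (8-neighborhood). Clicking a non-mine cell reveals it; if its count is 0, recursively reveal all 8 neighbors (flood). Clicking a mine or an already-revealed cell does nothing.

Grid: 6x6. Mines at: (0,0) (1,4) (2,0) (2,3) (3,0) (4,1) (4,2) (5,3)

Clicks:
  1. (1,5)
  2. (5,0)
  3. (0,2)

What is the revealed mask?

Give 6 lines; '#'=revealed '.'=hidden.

Click 1 (1,5) count=1: revealed 1 new [(1,5)] -> total=1
Click 2 (5,0) count=1: revealed 1 new [(5,0)] -> total=2
Click 3 (0,2) count=0: revealed 6 new [(0,1) (0,2) (0,3) (1,1) (1,2) (1,3)] -> total=8

Answer: .###..
.###.#
......
......
......
#.....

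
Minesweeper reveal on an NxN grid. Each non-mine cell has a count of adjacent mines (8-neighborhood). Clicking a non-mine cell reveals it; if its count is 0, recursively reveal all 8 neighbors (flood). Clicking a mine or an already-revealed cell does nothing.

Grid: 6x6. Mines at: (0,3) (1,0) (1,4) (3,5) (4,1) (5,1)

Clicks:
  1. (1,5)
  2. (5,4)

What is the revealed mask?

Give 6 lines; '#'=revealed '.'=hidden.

Answer: ......
.###.#
.####.
.####.
..####
..####

Derivation:
Click 1 (1,5) count=1: revealed 1 new [(1,5)] -> total=1
Click 2 (5,4) count=0: revealed 19 new [(1,1) (1,2) (1,3) (2,1) (2,2) (2,3) (2,4) (3,1) (3,2) (3,3) (3,4) (4,2) (4,3) (4,4) (4,5) (5,2) (5,3) (5,4) (5,5)] -> total=20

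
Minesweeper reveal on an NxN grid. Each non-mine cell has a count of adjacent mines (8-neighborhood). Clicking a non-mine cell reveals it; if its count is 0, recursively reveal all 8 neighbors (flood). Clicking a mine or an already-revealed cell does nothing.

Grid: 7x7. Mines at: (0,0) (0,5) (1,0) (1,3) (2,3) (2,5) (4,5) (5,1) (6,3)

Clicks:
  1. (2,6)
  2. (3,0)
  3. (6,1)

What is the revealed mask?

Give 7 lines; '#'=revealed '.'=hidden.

Answer: .......
.......
###...#
###....
###....
.......
.#.....

Derivation:
Click 1 (2,6) count=1: revealed 1 new [(2,6)] -> total=1
Click 2 (3,0) count=0: revealed 9 new [(2,0) (2,1) (2,2) (3,0) (3,1) (3,2) (4,0) (4,1) (4,2)] -> total=10
Click 3 (6,1) count=1: revealed 1 new [(6,1)] -> total=11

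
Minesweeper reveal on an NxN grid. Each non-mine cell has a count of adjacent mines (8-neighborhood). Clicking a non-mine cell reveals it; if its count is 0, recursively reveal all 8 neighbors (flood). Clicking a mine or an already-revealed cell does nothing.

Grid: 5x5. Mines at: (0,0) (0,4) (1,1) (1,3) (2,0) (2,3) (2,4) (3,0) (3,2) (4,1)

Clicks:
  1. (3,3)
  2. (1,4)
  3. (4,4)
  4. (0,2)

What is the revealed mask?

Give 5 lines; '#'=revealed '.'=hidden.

Answer: ..#..
....#
.....
...##
...##

Derivation:
Click 1 (3,3) count=3: revealed 1 new [(3,3)] -> total=1
Click 2 (1,4) count=4: revealed 1 new [(1,4)] -> total=2
Click 3 (4,4) count=0: revealed 3 new [(3,4) (4,3) (4,4)] -> total=5
Click 4 (0,2) count=2: revealed 1 new [(0,2)] -> total=6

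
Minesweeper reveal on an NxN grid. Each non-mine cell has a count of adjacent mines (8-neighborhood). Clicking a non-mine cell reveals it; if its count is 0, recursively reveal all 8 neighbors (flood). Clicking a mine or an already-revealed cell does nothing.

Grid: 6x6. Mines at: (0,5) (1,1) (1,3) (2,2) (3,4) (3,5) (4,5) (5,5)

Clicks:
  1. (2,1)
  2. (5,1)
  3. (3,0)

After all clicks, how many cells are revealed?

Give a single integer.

Click 1 (2,1) count=2: revealed 1 new [(2,1)] -> total=1
Click 2 (5,1) count=0: revealed 15 new [(2,0) (3,0) (3,1) (3,2) (3,3) (4,0) (4,1) (4,2) (4,3) (4,4) (5,0) (5,1) (5,2) (5,3) (5,4)] -> total=16
Click 3 (3,0) count=0: revealed 0 new [(none)] -> total=16

Answer: 16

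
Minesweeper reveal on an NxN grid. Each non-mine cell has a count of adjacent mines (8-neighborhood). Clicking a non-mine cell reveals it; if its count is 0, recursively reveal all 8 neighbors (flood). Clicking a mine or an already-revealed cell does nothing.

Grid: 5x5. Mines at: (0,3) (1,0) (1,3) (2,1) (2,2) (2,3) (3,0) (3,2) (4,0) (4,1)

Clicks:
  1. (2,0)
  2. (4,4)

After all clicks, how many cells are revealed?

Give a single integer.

Answer: 5

Derivation:
Click 1 (2,0) count=3: revealed 1 new [(2,0)] -> total=1
Click 2 (4,4) count=0: revealed 4 new [(3,3) (3,4) (4,3) (4,4)] -> total=5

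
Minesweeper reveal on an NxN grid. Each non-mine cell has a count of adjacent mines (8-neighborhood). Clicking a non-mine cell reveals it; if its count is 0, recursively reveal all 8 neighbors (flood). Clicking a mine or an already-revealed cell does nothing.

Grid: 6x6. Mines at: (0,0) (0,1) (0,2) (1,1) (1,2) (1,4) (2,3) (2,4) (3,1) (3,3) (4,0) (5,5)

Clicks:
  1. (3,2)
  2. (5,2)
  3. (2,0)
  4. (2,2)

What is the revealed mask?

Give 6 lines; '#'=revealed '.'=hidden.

Answer: ......
......
#.#...
..#...
.####.
.####.

Derivation:
Click 1 (3,2) count=3: revealed 1 new [(3,2)] -> total=1
Click 2 (5,2) count=0: revealed 8 new [(4,1) (4,2) (4,3) (4,4) (5,1) (5,2) (5,3) (5,4)] -> total=9
Click 3 (2,0) count=2: revealed 1 new [(2,0)] -> total=10
Click 4 (2,2) count=5: revealed 1 new [(2,2)] -> total=11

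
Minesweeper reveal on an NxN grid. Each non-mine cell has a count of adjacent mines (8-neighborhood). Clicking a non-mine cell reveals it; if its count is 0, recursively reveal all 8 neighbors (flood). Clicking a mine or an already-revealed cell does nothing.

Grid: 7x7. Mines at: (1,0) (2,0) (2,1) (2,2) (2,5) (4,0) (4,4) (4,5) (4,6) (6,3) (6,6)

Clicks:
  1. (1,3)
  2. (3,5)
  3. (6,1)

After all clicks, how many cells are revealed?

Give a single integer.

Answer: 8

Derivation:
Click 1 (1,3) count=1: revealed 1 new [(1,3)] -> total=1
Click 2 (3,5) count=4: revealed 1 new [(3,5)] -> total=2
Click 3 (6,1) count=0: revealed 6 new [(5,0) (5,1) (5,2) (6,0) (6,1) (6,2)] -> total=8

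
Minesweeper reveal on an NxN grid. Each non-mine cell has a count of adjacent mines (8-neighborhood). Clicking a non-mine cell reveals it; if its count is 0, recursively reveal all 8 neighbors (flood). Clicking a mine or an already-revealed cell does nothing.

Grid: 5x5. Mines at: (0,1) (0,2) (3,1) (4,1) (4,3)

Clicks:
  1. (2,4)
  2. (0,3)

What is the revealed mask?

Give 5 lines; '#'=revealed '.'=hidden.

Click 1 (2,4) count=0: revealed 11 new [(0,3) (0,4) (1,2) (1,3) (1,4) (2,2) (2,3) (2,4) (3,2) (3,3) (3,4)] -> total=11
Click 2 (0,3) count=1: revealed 0 new [(none)] -> total=11

Answer: ...##
..###
..###
..###
.....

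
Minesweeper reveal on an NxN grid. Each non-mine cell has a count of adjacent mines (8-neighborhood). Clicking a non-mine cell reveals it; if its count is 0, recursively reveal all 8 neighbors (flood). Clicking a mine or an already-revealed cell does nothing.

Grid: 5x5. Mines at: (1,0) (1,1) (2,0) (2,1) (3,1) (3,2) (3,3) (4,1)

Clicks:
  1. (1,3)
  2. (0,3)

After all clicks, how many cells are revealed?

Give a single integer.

Answer: 9

Derivation:
Click 1 (1,3) count=0: revealed 9 new [(0,2) (0,3) (0,4) (1,2) (1,3) (1,4) (2,2) (2,3) (2,4)] -> total=9
Click 2 (0,3) count=0: revealed 0 new [(none)] -> total=9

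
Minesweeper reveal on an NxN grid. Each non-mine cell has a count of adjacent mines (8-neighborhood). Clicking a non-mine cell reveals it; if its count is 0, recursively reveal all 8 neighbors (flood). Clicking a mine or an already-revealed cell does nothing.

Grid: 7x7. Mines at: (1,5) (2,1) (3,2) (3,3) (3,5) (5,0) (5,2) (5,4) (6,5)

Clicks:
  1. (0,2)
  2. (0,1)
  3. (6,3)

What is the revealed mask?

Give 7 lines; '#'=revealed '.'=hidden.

Click 1 (0,2) count=0: revealed 13 new [(0,0) (0,1) (0,2) (0,3) (0,4) (1,0) (1,1) (1,2) (1,3) (1,4) (2,2) (2,3) (2,4)] -> total=13
Click 2 (0,1) count=0: revealed 0 new [(none)] -> total=13
Click 3 (6,3) count=2: revealed 1 new [(6,3)] -> total=14

Answer: #####..
#####..
..###..
.......
.......
.......
...#...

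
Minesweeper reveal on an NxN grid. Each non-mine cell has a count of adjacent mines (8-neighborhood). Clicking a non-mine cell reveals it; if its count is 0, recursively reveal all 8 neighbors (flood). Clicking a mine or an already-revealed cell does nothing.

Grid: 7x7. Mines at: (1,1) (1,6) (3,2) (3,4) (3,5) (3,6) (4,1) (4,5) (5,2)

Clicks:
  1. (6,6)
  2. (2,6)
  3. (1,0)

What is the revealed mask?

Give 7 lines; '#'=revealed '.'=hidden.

Click 1 (6,6) count=0: revealed 8 new [(5,3) (5,4) (5,5) (5,6) (6,3) (6,4) (6,5) (6,6)] -> total=8
Click 2 (2,6) count=3: revealed 1 new [(2,6)] -> total=9
Click 3 (1,0) count=1: revealed 1 new [(1,0)] -> total=10

Answer: .......
#......
......#
.......
.......
...####
...####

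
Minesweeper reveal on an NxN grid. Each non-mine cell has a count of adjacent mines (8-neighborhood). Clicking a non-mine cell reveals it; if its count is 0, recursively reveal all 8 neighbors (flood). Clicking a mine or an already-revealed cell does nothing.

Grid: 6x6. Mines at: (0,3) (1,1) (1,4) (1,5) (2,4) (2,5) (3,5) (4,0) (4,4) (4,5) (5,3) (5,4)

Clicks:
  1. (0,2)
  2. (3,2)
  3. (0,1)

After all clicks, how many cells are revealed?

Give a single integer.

Click 1 (0,2) count=2: revealed 1 new [(0,2)] -> total=1
Click 2 (3,2) count=0: revealed 9 new [(2,1) (2,2) (2,3) (3,1) (3,2) (3,3) (4,1) (4,2) (4,3)] -> total=10
Click 3 (0,1) count=1: revealed 1 new [(0,1)] -> total=11

Answer: 11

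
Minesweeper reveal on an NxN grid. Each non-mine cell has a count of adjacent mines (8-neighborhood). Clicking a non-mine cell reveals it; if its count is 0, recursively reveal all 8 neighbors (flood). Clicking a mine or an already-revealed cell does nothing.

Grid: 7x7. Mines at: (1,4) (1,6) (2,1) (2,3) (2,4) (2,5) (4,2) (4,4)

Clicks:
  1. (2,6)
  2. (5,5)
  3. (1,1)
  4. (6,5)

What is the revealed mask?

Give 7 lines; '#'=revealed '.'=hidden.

Answer: .......
.#.....
......#
##...##
##...##
#######
#######

Derivation:
Click 1 (2,6) count=2: revealed 1 new [(2,6)] -> total=1
Click 2 (5,5) count=1: revealed 1 new [(5,5)] -> total=2
Click 3 (1,1) count=1: revealed 1 new [(1,1)] -> total=3
Click 4 (6,5) count=0: revealed 21 new [(3,0) (3,1) (3,5) (3,6) (4,0) (4,1) (4,5) (4,6) (5,0) (5,1) (5,2) (5,3) (5,4) (5,6) (6,0) (6,1) (6,2) (6,3) (6,4) (6,5) (6,6)] -> total=24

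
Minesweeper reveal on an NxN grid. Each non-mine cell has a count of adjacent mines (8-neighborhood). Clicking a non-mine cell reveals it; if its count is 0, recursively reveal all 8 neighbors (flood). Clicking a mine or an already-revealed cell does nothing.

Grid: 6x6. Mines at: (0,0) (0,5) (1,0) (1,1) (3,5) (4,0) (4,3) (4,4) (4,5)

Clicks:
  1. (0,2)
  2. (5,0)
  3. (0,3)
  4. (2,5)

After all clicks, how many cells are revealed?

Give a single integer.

Answer: 14

Derivation:
Click 1 (0,2) count=1: revealed 1 new [(0,2)] -> total=1
Click 2 (5,0) count=1: revealed 1 new [(5,0)] -> total=2
Click 3 (0,3) count=0: revealed 11 new [(0,3) (0,4) (1,2) (1,3) (1,4) (2,2) (2,3) (2,4) (3,2) (3,3) (3,4)] -> total=13
Click 4 (2,5) count=1: revealed 1 new [(2,5)] -> total=14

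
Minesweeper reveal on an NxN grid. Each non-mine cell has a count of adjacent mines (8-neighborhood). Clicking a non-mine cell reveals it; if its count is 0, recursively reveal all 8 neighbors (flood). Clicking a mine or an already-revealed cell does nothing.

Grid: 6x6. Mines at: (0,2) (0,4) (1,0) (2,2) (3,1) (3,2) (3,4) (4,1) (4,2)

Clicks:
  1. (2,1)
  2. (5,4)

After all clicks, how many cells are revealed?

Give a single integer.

Answer: 7

Derivation:
Click 1 (2,1) count=4: revealed 1 new [(2,1)] -> total=1
Click 2 (5,4) count=0: revealed 6 new [(4,3) (4,4) (4,5) (5,3) (5,4) (5,5)] -> total=7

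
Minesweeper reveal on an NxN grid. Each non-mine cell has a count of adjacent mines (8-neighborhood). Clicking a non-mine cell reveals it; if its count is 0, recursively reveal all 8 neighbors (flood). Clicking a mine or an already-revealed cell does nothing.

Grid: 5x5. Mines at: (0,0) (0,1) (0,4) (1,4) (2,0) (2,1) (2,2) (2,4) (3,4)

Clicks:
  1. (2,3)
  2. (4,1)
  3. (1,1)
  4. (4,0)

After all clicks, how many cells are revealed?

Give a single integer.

Answer: 10

Derivation:
Click 1 (2,3) count=4: revealed 1 new [(2,3)] -> total=1
Click 2 (4,1) count=0: revealed 8 new [(3,0) (3,1) (3,2) (3,3) (4,0) (4,1) (4,2) (4,3)] -> total=9
Click 3 (1,1) count=5: revealed 1 new [(1,1)] -> total=10
Click 4 (4,0) count=0: revealed 0 new [(none)] -> total=10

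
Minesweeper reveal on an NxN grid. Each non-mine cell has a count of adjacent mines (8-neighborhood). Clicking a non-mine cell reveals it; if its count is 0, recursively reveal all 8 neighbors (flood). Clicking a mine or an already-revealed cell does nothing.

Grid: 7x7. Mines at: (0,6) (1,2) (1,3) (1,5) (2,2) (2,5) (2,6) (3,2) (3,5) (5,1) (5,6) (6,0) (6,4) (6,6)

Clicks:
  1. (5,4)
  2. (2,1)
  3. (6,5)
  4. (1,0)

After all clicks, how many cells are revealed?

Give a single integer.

Answer: 12

Derivation:
Click 1 (5,4) count=1: revealed 1 new [(5,4)] -> total=1
Click 2 (2,1) count=3: revealed 1 new [(2,1)] -> total=2
Click 3 (6,5) count=3: revealed 1 new [(6,5)] -> total=3
Click 4 (1,0) count=0: revealed 9 new [(0,0) (0,1) (1,0) (1,1) (2,0) (3,0) (3,1) (4,0) (4,1)] -> total=12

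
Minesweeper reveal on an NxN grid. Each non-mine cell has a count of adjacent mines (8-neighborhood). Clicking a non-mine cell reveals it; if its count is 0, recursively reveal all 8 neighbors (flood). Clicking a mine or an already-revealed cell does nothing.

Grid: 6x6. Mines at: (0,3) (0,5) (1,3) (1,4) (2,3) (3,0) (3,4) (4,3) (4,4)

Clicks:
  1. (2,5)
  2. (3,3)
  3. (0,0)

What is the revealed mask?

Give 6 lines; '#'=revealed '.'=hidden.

Click 1 (2,5) count=2: revealed 1 new [(2,5)] -> total=1
Click 2 (3,3) count=4: revealed 1 new [(3,3)] -> total=2
Click 3 (0,0) count=0: revealed 9 new [(0,0) (0,1) (0,2) (1,0) (1,1) (1,2) (2,0) (2,1) (2,2)] -> total=11

Answer: ###...
###...
###..#
...#..
......
......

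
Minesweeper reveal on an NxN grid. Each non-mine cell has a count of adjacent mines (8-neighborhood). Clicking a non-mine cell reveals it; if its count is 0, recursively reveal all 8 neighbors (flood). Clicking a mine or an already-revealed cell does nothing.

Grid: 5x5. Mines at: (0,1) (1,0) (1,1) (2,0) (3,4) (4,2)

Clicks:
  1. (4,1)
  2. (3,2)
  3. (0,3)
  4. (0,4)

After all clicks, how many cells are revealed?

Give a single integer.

Click 1 (4,1) count=1: revealed 1 new [(4,1)] -> total=1
Click 2 (3,2) count=1: revealed 1 new [(3,2)] -> total=2
Click 3 (0,3) count=0: revealed 9 new [(0,2) (0,3) (0,4) (1,2) (1,3) (1,4) (2,2) (2,3) (2,4)] -> total=11
Click 4 (0,4) count=0: revealed 0 new [(none)] -> total=11

Answer: 11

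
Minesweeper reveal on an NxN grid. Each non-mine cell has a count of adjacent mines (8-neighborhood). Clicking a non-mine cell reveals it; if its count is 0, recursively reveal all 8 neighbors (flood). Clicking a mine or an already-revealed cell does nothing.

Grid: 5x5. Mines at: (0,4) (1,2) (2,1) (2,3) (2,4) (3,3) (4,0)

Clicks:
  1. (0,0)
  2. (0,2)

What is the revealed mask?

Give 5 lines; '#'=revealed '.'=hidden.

Click 1 (0,0) count=0: revealed 4 new [(0,0) (0,1) (1,0) (1,1)] -> total=4
Click 2 (0,2) count=1: revealed 1 new [(0,2)] -> total=5

Answer: ###..
##...
.....
.....
.....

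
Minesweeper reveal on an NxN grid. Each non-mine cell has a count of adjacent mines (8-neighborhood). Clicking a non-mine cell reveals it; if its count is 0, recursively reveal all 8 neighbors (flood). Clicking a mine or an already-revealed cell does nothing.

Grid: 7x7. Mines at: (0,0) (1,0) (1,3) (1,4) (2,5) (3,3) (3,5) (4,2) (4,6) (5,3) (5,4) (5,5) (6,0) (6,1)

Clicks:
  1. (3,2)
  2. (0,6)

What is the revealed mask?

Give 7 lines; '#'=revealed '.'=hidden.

Answer: .....##
.....##
.......
..#....
.......
.......
.......

Derivation:
Click 1 (3,2) count=2: revealed 1 new [(3,2)] -> total=1
Click 2 (0,6) count=0: revealed 4 new [(0,5) (0,6) (1,5) (1,6)] -> total=5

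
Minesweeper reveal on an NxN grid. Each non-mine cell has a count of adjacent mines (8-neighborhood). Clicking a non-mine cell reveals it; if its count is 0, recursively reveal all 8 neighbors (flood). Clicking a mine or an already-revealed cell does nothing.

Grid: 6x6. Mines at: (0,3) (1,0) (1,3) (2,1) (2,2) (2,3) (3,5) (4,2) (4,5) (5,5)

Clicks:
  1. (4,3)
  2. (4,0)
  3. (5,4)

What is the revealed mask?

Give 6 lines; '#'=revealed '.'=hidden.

Click 1 (4,3) count=1: revealed 1 new [(4,3)] -> total=1
Click 2 (4,0) count=0: revealed 6 new [(3,0) (3,1) (4,0) (4,1) (5,0) (5,1)] -> total=7
Click 3 (5,4) count=2: revealed 1 new [(5,4)] -> total=8

Answer: ......
......
......
##....
##.#..
##..#.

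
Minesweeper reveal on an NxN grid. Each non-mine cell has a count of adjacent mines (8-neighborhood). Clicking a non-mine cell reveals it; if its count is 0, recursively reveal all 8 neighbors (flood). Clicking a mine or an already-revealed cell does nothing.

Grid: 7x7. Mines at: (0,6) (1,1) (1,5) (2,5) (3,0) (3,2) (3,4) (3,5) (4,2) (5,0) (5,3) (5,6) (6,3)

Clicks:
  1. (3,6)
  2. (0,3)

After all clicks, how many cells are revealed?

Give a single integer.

Click 1 (3,6) count=2: revealed 1 new [(3,6)] -> total=1
Click 2 (0,3) count=0: revealed 9 new [(0,2) (0,3) (0,4) (1,2) (1,3) (1,4) (2,2) (2,3) (2,4)] -> total=10

Answer: 10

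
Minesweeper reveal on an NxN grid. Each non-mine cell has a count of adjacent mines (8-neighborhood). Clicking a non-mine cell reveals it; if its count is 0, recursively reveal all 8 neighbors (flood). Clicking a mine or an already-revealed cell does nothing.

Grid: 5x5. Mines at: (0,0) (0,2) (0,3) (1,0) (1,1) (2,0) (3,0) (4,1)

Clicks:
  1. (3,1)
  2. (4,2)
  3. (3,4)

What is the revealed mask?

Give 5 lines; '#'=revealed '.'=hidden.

Answer: .....
..###
..###
.####
..###

Derivation:
Click 1 (3,1) count=3: revealed 1 new [(3,1)] -> total=1
Click 2 (4,2) count=1: revealed 1 new [(4,2)] -> total=2
Click 3 (3,4) count=0: revealed 11 new [(1,2) (1,3) (1,4) (2,2) (2,3) (2,4) (3,2) (3,3) (3,4) (4,3) (4,4)] -> total=13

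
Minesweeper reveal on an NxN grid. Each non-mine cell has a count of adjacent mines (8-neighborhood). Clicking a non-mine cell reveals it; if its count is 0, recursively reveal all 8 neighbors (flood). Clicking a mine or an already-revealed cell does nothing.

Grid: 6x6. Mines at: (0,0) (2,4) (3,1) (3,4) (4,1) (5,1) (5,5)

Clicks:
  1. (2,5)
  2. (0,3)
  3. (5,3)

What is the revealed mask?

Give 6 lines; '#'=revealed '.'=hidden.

Click 1 (2,5) count=2: revealed 1 new [(2,5)] -> total=1
Click 2 (0,3) count=0: revealed 13 new [(0,1) (0,2) (0,3) (0,4) (0,5) (1,1) (1,2) (1,3) (1,4) (1,5) (2,1) (2,2) (2,3)] -> total=14
Click 3 (5,3) count=0: revealed 6 new [(4,2) (4,3) (4,4) (5,2) (5,3) (5,4)] -> total=20

Answer: .#####
.#####
.###.#
......
..###.
..###.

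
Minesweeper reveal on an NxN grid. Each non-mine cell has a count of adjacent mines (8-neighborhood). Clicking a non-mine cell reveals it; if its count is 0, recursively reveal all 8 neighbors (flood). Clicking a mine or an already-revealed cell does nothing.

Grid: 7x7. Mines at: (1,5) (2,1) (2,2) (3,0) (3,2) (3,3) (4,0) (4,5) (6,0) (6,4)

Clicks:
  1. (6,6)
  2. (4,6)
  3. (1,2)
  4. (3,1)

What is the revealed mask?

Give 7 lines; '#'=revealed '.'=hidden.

Answer: .......
..#....
.......
.#.....
......#
.....##
.....##

Derivation:
Click 1 (6,6) count=0: revealed 4 new [(5,5) (5,6) (6,5) (6,6)] -> total=4
Click 2 (4,6) count=1: revealed 1 new [(4,6)] -> total=5
Click 3 (1,2) count=2: revealed 1 new [(1,2)] -> total=6
Click 4 (3,1) count=5: revealed 1 new [(3,1)] -> total=7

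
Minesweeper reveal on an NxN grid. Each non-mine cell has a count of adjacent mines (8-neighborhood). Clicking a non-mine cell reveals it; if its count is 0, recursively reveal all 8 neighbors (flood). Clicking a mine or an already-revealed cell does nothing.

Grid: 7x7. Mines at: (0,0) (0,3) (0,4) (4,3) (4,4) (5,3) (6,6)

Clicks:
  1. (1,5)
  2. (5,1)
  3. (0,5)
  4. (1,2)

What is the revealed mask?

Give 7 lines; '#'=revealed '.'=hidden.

Answer: .....##
#######
#######
#######
###..##
###..##
###....

Derivation:
Click 1 (1,5) count=1: revealed 1 new [(1,5)] -> total=1
Click 2 (5,1) count=0: revealed 35 new [(0,5) (0,6) (1,0) (1,1) (1,2) (1,3) (1,4) (1,6) (2,0) (2,1) (2,2) (2,3) (2,4) (2,5) (2,6) (3,0) (3,1) (3,2) (3,3) (3,4) (3,5) (3,6) (4,0) (4,1) (4,2) (4,5) (4,6) (5,0) (5,1) (5,2) (5,5) (5,6) (6,0) (6,1) (6,2)] -> total=36
Click 3 (0,5) count=1: revealed 0 new [(none)] -> total=36
Click 4 (1,2) count=1: revealed 0 new [(none)] -> total=36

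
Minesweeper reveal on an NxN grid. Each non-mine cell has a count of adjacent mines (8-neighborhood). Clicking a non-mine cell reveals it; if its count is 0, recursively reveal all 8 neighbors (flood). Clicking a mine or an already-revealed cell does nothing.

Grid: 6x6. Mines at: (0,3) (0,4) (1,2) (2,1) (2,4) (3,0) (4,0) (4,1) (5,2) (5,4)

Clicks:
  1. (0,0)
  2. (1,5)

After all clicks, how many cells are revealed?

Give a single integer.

Click 1 (0,0) count=0: revealed 4 new [(0,0) (0,1) (1,0) (1,1)] -> total=4
Click 2 (1,5) count=2: revealed 1 new [(1,5)] -> total=5

Answer: 5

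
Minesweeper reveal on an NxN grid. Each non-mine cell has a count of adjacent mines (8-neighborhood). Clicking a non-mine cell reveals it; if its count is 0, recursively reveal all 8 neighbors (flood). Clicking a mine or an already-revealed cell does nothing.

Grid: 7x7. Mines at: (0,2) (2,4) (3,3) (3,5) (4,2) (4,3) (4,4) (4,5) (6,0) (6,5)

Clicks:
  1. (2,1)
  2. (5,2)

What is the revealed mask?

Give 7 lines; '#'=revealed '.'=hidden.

Click 1 (2,1) count=0: revealed 15 new [(0,0) (0,1) (1,0) (1,1) (1,2) (2,0) (2,1) (2,2) (3,0) (3,1) (3,2) (4,0) (4,1) (5,0) (5,1)] -> total=15
Click 2 (5,2) count=2: revealed 1 new [(5,2)] -> total=16

Answer: ##.....
###....
###....
###....
##.....
###....
.......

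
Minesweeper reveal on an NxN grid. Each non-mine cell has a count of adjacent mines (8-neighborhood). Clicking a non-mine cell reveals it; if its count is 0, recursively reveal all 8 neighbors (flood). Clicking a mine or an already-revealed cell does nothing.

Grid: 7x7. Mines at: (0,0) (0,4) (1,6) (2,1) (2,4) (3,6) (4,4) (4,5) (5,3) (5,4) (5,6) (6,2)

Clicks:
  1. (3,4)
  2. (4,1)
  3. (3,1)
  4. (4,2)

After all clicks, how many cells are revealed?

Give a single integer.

Click 1 (3,4) count=3: revealed 1 new [(3,4)] -> total=1
Click 2 (4,1) count=0: revealed 11 new [(3,0) (3,1) (3,2) (4,0) (4,1) (4,2) (5,0) (5,1) (5,2) (6,0) (6,1)] -> total=12
Click 3 (3,1) count=1: revealed 0 new [(none)] -> total=12
Click 4 (4,2) count=1: revealed 0 new [(none)] -> total=12

Answer: 12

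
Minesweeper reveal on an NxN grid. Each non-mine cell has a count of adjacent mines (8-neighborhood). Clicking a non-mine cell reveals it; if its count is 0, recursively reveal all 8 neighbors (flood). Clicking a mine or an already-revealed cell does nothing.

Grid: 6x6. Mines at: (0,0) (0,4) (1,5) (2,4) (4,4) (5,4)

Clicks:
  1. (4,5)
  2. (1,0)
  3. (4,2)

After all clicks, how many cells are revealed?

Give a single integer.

Answer: 24

Derivation:
Click 1 (4,5) count=2: revealed 1 new [(4,5)] -> total=1
Click 2 (1,0) count=1: revealed 1 new [(1,0)] -> total=2
Click 3 (4,2) count=0: revealed 22 new [(0,1) (0,2) (0,3) (1,1) (1,2) (1,3) (2,0) (2,1) (2,2) (2,3) (3,0) (3,1) (3,2) (3,3) (4,0) (4,1) (4,2) (4,3) (5,0) (5,1) (5,2) (5,3)] -> total=24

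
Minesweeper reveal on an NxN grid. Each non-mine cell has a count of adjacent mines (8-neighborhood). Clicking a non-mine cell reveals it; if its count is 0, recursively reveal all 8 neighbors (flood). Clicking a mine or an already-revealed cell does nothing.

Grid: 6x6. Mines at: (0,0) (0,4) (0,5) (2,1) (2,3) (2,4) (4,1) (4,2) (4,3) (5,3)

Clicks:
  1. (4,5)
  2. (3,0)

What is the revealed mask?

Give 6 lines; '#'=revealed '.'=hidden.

Click 1 (4,5) count=0: revealed 6 new [(3,4) (3,5) (4,4) (4,5) (5,4) (5,5)] -> total=6
Click 2 (3,0) count=2: revealed 1 new [(3,0)] -> total=7

Answer: ......
......
......
#...##
....##
....##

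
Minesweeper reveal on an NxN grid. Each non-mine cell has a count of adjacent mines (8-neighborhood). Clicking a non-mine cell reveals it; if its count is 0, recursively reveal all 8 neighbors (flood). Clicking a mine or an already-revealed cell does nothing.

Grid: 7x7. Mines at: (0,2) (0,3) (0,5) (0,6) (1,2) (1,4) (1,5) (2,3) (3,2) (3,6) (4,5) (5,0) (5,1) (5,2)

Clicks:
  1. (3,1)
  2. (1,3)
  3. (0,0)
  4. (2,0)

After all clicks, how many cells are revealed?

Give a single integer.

Click 1 (3,1) count=1: revealed 1 new [(3,1)] -> total=1
Click 2 (1,3) count=5: revealed 1 new [(1,3)] -> total=2
Click 3 (0,0) count=0: revealed 9 new [(0,0) (0,1) (1,0) (1,1) (2,0) (2,1) (3,0) (4,0) (4,1)] -> total=11
Click 4 (2,0) count=0: revealed 0 new [(none)] -> total=11

Answer: 11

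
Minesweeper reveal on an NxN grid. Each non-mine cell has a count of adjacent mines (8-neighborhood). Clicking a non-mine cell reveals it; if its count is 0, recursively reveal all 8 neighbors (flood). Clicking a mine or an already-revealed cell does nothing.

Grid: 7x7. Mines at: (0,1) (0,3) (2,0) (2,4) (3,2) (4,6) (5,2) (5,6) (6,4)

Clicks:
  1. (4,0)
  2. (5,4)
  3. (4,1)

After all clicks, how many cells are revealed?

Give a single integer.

Click 1 (4,0) count=0: revealed 8 new [(3,0) (3,1) (4,0) (4,1) (5,0) (5,1) (6,0) (6,1)] -> total=8
Click 2 (5,4) count=1: revealed 1 new [(5,4)] -> total=9
Click 3 (4,1) count=2: revealed 0 new [(none)] -> total=9

Answer: 9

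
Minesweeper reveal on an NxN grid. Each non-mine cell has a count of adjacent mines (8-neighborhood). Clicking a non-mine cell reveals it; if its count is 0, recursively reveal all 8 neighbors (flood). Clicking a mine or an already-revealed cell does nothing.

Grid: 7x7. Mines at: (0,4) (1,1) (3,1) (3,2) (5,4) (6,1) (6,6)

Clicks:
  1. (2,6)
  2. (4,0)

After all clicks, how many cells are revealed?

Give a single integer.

Answer: 21

Derivation:
Click 1 (2,6) count=0: revealed 20 new [(0,5) (0,6) (1,3) (1,4) (1,5) (1,6) (2,3) (2,4) (2,5) (2,6) (3,3) (3,4) (3,5) (3,6) (4,3) (4,4) (4,5) (4,6) (5,5) (5,6)] -> total=20
Click 2 (4,0) count=1: revealed 1 new [(4,0)] -> total=21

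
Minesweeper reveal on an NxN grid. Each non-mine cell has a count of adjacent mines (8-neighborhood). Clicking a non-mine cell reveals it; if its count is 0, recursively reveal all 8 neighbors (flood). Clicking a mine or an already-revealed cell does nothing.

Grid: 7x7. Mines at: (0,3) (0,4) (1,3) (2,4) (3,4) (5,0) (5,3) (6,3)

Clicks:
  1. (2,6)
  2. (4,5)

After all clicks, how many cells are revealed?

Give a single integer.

Answer: 17

Derivation:
Click 1 (2,6) count=0: revealed 17 new [(0,5) (0,6) (1,5) (1,6) (2,5) (2,6) (3,5) (3,6) (4,4) (4,5) (4,6) (5,4) (5,5) (5,6) (6,4) (6,5) (6,6)] -> total=17
Click 2 (4,5) count=1: revealed 0 new [(none)] -> total=17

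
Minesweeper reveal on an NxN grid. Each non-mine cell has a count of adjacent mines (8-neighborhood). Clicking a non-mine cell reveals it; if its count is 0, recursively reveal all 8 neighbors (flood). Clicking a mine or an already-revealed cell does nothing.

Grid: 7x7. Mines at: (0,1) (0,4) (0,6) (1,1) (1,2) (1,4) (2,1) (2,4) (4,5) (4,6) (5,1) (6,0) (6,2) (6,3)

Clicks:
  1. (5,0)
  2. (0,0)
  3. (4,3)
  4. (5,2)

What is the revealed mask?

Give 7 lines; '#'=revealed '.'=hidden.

Answer: #......
.......
.......
..###..
..###..
#.###..
.......

Derivation:
Click 1 (5,0) count=2: revealed 1 new [(5,0)] -> total=1
Click 2 (0,0) count=2: revealed 1 new [(0,0)] -> total=2
Click 3 (4,3) count=0: revealed 9 new [(3,2) (3,3) (3,4) (4,2) (4,3) (4,4) (5,2) (5,3) (5,4)] -> total=11
Click 4 (5,2) count=3: revealed 0 new [(none)] -> total=11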